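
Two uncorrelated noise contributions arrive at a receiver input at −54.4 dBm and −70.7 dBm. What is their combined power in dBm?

Convert to linear, add, convert back:
P₁ = 3.63×10⁻⁹ W, P₂ = 8.51×10⁻¹¹ W
P_tot = 3.72×10⁻⁹ W → 10 log₁₀(P_tot / 10⁻³) = −54.3 dBm

−54.3 dBm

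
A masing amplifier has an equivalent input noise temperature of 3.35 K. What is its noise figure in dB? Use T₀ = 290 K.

0.050 dB

F = 1 + T_e/T₀ = 1 + 3.35/290 = 1.01155
NF = 10 log₁₀(1.01155) = 0.050 dB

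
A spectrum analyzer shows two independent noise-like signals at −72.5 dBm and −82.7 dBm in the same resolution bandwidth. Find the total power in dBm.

−72.1 dBm

Convert to linear, add, convert back:
P₁ = 5.62×10⁻¹¹ W, P₂ = 5.37×10⁻¹² W
P_tot = 6.16×10⁻¹¹ W → 10 log₁₀(P_tot / 10⁻³) = −72.1 dBm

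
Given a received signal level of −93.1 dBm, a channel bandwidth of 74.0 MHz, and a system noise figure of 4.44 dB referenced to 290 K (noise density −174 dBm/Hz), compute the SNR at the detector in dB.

−2.2 dB

Noise floor: N = −174 + 10 log₁₀(B) + NF
10 log₁₀(7.40×10⁷) = 78.69 dB
N = −174 + 78.69 + 4.44 = −90.87 dBm
SNR = P_sig − N = −93.1 − (−90.87) = −2.23 dB → −2.2 dB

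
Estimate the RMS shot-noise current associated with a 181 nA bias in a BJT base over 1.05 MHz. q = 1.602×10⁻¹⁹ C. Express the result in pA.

247 pA

I_n = √(2qI·B)
2qI·B = 2 × 1.602×10⁻¹⁹ × 1.81×10⁻⁷ × 1.05×10⁶ = 6.09×10⁻²⁰ A²
I_n = √(6.09×10⁻²⁰) = 2.47×10⁻¹⁰ A = 247 pA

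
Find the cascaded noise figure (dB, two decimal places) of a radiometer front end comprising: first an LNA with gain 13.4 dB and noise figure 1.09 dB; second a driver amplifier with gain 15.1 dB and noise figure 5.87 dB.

Convert to linear (a loss of L dB is a gain of −L dB): F_i = 10^(NF_i/10), G_i = 10^(G_i,dB/10)
  Stage 1: F_1 = 10^(1.09/10) = 1.285, G_1 = 10^(13.4/10) = 21.88
  Stage 2: F_2 = 10^(5.87/10) = 3.864, G_2 = 10^(15.1/10) = 32.36
Friis cascade:
  F = 1.285 + (3.864 − 1)/21.88 = 1.416
NF = 10 log₁₀(1.416) = 1.51 dB

1.51 dB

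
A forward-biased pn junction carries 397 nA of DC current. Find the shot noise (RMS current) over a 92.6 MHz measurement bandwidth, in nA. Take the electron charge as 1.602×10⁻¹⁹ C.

I_n = √(2qI·B)
2qI·B = 2 × 1.602×10⁻¹⁹ × 3.97×10⁻⁷ × 9.26×10⁷ = 1.18×10⁻¹⁷ A²
I_n = √(1.18×10⁻¹⁷) = 3.43×10⁻⁹ A = 3.43 nA

3.43 nA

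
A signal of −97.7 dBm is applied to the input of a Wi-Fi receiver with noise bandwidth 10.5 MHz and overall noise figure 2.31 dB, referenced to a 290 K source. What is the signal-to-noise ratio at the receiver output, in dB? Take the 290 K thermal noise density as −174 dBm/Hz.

3.8 dB

Noise floor: N = −174 + 10 log₁₀(B) + NF
10 log₁₀(1.05×10⁷) = 70.21 dB
N = −174 + 70.21 + 2.31 = −101.48 dBm
SNR = P_sig − N = −97.7 − (−101.48) = 3.78 dB → 3.8 dB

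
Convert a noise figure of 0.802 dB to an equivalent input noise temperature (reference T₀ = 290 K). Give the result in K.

F = 10^(0.802/10) = 1.20282
T_e = (F − 1)·T₀ = (1.20282 − 1) × 290 = 58.8 K

58.8 K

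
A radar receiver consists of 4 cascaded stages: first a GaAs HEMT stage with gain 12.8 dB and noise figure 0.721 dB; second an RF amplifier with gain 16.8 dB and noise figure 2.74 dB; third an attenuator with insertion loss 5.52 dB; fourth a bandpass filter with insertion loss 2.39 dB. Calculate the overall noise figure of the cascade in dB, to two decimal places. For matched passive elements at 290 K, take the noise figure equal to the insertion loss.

0.91 dB

Convert to linear (a loss of L dB is a gain of −L dB): F_i = 10^(NF_i/10), G_i = 10^(G_i,dB/10)
  Stage 1: F_1 = 10^(0.721/10) = 1.181, G_1 = 10^(12.8/10) = 19.05
  Stage 2: F_2 = 10^(2.74/10) = 1.879, G_2 = 10^(16.8/10) = 47.86
  Stage 3: F_3 = 10^(5.52/10) = 3.565, G_3 = 10^(−5.52/10) = 0.2805
  Stage 4: F_4 = 10^(2.39/10) = 1.734, G_4 = 10^(−2.39/10) = 0.5768
Friis cascade:
  F = 1.181 + (1.879 − 1)/19.05 + (3.565 − 1)/912.0 + (1.734 − 1)/255.9 = 1.232
NF = 10 log₁₀(1.232) = 0.91 dB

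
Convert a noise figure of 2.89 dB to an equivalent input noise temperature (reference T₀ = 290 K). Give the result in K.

274 K

F = 10^(2.89/10) = 1.94536
T_e = (F − 1)·T₀ = (1.94536 − 1) × 290 = 274 K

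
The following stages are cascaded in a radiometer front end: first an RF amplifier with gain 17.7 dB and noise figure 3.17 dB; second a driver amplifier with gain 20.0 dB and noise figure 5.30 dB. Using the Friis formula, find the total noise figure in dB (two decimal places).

3.25 dB

Convert to linear (a loss of L dB is a gain of −L dB): F_i = 10^(NF_i/10), G_i = 10^(G_i,dB/10)
  Stage 1: F_1 = 10^(3.17/10) = 2.075, G_1 = 10^(17.7/10) = 58.88
  Stage 2: F_2 = 10^(5.30/10) = 3.388, G_2 = 10^(20.0/10) = 100.0
Friis cascade:
  F = 2.075 + (3.388 − 1)/58.88 = 2.115
NF = 10 log₁₀(2.115) = 3.25 dB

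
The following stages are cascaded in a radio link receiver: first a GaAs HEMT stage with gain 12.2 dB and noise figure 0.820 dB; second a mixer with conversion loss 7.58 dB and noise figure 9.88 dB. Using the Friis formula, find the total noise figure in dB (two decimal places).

2.39 dB

Convert to linear (a loss of L dB is a gain of −L dB): F_i = 10^(NF_i/10), G_i = 10^(G_i,dB/10)
  Stage 1: F_1 = 10^(0.820/10) = 1.208, G_1 = 10^(12.2/10) = 16.60
  Stage 2: F_2 = 10^(9.88/10) = 9.727, G_2 = 10^(−7.58/10) = 0.1746
Friis cascade:
  F = 1.208 + (9.727 − 1)/16.60 = 1.734
NF = 10 log₁₀(1.734) = 2.39 dB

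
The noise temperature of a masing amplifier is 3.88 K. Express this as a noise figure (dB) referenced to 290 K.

F = 1 + T_e/T₀ = 1 + 3.88/290 = 1.01338
NF = 10 log₁₀(1.01338) = 0.058 dB

0.058 dB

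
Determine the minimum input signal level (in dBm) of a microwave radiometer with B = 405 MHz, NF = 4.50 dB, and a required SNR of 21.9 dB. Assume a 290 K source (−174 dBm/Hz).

Sensitivity = −174 + 10 log₁₀(B) + NF + SNR_min
= −174 + 86.07 + 4.50 + 21.9
= −61.53 dBm → −61.5 dBm

−61.5 dBm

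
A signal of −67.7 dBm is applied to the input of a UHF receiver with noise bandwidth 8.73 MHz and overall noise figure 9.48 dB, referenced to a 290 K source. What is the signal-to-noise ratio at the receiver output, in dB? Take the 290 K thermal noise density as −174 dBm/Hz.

27.4 dB

Noise floor: N = −174 + 10 log₁₀(B) + NF
10 log₁₀(8.73×10⁶) = 69.41 dB
N = −174 + 69.41 + 9.48 = −95.11 dBm
SNR = P_sig − N = −67.7 − (−95.11) = 27.41 dB → 27.4 dB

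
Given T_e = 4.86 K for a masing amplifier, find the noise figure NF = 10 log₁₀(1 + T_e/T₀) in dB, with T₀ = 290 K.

F = 1 + T_e/T₀ = 1 + 4.86/290 = 1.01676
NF = 10 log₁₀(1.01676) = 0.072 dB

0.072 dB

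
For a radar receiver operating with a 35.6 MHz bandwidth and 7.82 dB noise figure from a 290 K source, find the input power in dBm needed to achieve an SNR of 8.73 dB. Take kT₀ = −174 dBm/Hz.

−81.9 dBm

Sensitivity = −174 + 10 log₁₀(B) + NF + SNR_min
= −174 + 75.51 + 7.82 + 8.73
= −81.94 dBm → −81.9 dBm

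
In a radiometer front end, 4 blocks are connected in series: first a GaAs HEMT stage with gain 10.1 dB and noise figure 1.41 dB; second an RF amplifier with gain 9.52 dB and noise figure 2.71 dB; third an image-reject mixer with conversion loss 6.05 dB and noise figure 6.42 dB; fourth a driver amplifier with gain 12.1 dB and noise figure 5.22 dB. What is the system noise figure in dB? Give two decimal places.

2.06 dB

Convert to linear (a loss of L dB is a gain of −L dB): F_i = 10^(NF_i/10), G_i = 10^(G_i,dB/10)
  Stage 1: F_1 = 10^(1.41/10) = 1.384, G_1 = 10^(10.1/10) = 10.23
  Stage 2: F_2 = 10^(2.71/10) = 1.866, G_2 = 10^(9.52/10) = 8.954
  Stage 3: F_3 = 10^(6.42/10) = 4.385, G_3 = 10^(−6.05/10) = 0.2483
  Stage 4: F_4 = 10^(5.22/10) = 3.327, G_4 = 10^(12.1/10) = 16.22
Friis cascade:
  F = 1.384 + (1.866 − 1)/10.23 + (4.385 − 1)/91.62 + (3.327 − 1)/22.75 = 1.607
NF = 10 log₁₀(1.607) = 2.06 dB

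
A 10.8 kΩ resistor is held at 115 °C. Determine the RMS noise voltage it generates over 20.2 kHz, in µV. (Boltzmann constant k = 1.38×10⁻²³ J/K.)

2.16 µV

T = 115 °C + 273.15 = 388.15 K
V_n = √(4kTRB)
4kTRB = 4 × 1.38×10⁻²³ × 388.15 × 1.08×10⁴ × 2.02×10⁴ = 4.67×10⁻¹² V²
V_n = √(4.67×10⁻¹²) = 2.16×10⁻⁶ V = 2.16 µV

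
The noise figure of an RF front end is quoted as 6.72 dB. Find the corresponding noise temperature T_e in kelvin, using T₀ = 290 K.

1073 K

F = 10^(6.72/10) = 4.69894
T_e = (F − 1)·T₀ = (4.69894 − 1) × 290 = 1073 K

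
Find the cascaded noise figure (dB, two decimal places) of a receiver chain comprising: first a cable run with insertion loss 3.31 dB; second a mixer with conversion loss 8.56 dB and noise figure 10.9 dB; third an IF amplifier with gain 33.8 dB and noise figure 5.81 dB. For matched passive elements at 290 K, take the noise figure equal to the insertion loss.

18.43 dB

Convert to linear (a loss of L dB is a gain of −L dB): F_i = 10^(NF_i/10), G_i = 10^(G_i,dB/10)
  Stage 1: F_1 = 10^(3.31/10) = 2.143, G_1 = 10^(−3.31/10) = 0.4667
  Stage 2: F_2 = 10^(10.9/10) = 12.30, G_2 = 10^(−8.56/10) = 0.1393
  Stage 3: F_3 = 10^(5.81/10) = 3.811, G_3 = 10^(33.8/10) = 2399
Friis cascade:
  F = 2.143 + (12.30 − 1)/0.4667 + (3.811 − 1)/0.06501 = 69.60
NF = 10 log₁₀(69.60) = 18.43 dB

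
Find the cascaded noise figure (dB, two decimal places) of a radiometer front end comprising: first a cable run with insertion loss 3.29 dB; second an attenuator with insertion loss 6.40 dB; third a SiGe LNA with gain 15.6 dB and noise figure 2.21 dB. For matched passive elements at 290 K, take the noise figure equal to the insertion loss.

11.90 dB

Convert to linear (a loss of L dB is a gain of −L dB): F_i = 10^(NF_i/10), G_i = 10^(G_i,dB/10)
  Stage 1: F_1 = 10^(3.29/10) = 2.133, G_1 = 10^(−3.29/10) = 0.4688
  Stage 2: F_2 = 10^(6.40/10) = 4.365, G_2 = 10^(−6.40/10) = 0.2291
  Stage 3: F_3 = 10^(2.21/10) = 1.663, G_3 = 10^(15.6/10) = 36.31
Friis cascade:
  F = 2.133 + (4.365 − 1)/0.4688 + (1.663 − 1)/0.1074 = 15.49
NF = 10 log₁₀(15.49) = 11.90 dB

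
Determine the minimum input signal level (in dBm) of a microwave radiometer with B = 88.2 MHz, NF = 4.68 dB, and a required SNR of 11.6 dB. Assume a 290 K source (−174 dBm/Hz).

Sensitivity = −174 + 10 log₁₀(B) + NF + SNR_min
= −174 + 79.45 + 4.68 + 11.6
= −78.27 dBm → −78.3 dBm

−78.3 dBm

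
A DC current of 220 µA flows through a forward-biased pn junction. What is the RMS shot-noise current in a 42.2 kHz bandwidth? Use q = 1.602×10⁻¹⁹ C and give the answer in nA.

I_n = √(2qI·B)
2qI·B = 2 × 1.602×10⁻¹⁹ × 2.20×10⁻⁴ × 4.22×10⁴ = 2.97×10⁻¹⁸ A²
I_n = √(2.97×10⁻¹⁸) = 1.72×10⁻⁹ A = 1.72 nA

1.72 nA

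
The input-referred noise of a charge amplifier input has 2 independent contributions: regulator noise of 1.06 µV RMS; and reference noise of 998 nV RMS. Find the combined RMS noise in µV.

Uncorrelated sources add in power (mean-square): V_tot = √(ΣV_i²)
V_tot = √[(1.06×10⁻⁶)² + (9.98×10⁻⁷)²] = 1.46×10⁻⁶ V = 1.46 µV

1.46 µV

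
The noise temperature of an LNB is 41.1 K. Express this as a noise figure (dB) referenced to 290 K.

0.576 dB

F = 1 + T_e/T₀ = 1 + 41.1/290 = 1.14172
NF = 10 log₁₀(1.14172) = 0.576 dB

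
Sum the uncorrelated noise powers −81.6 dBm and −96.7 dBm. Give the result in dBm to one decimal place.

Convert to linear, add, convert back:
P₁ = 6.92×10⁻¹² W, P₂ = 2.14×10⁻¹³ W
P_tot = 7.13×10⁻¹² W → 10 log₁₀(P_tot / 10⁻³) = −81.5 dBm

−81.5 dBm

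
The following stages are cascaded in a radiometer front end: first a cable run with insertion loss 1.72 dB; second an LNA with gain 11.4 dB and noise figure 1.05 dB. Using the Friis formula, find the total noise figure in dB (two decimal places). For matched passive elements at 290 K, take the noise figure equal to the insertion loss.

Convert to linear (a loss of L dB is a gain of −L dB): F_i = 10^(NF_i/10), G_i = 10^(G_i,dB/10)
  Stage 1: F_1 = 10^(1.72/10) = 1.486, G_1 = 10^(−1.72/10) = 0.6730
  Stage 2: F_2 = 10^(1.05/10) = 1.274, G_2 = 10^(11.4/10) = 13.80
Friis cascade:
  F = 1.486 + (1.274 − 1)/0.6730 = 1.892
NF = 10 log₁₀(1.892) = 2.77 dB

2.77 dB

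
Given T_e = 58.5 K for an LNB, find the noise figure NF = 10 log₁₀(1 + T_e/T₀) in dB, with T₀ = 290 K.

F = 1 + T_e/T₀ = 1 + 58.5/290 = 1.20172
NF = 10 log₁₀(1.20172) = 0.798 dB

0.798 dB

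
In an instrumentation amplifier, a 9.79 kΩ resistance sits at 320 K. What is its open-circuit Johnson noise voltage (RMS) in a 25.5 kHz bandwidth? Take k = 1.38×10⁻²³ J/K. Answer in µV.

2.10 µV

V_n = √(4kTRB)
4kTRB = 4 × 1.38×10⁻²³ × 320 × 9.79×10³ × 2.55×10⁴ = 4.41×10⁻¹² V²
V_n = √(4.41×10⁻¹²) = 2.10×10⁻⁶ V = 2.10 µV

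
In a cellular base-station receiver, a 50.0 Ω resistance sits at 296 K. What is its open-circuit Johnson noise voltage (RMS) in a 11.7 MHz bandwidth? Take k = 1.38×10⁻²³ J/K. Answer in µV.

3.09 µV

V_n = √(4kTRB)
4kTRB = 4 × 1.38×10⁻²³ × 296 × 5.00×10¹ × 1.17×10⁷ = 9.56×10⁻¹² V²
V_n = √(9.56×10⁻¹²) = 3.09×10⁻⁶ V = 3.09 µV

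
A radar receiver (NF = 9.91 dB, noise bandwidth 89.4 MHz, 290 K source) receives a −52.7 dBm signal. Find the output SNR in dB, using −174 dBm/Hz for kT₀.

Noise floor: N = −174 + 10 log₁₀(B) + NF
10 log₁₀(8.94×10⁷) = 79.51 dB
N = −174 + 79.51 + 9.91 = −84.58 dBm
SNR = P_sig − N = −52.7 − (−84.58) = 31.88 dB → 31.9 dB

31.9 dB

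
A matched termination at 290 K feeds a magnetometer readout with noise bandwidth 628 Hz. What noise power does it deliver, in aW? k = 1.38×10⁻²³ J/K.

P_n = kTB = 1.38×10⁻²³ × 290 × 6.28×10² = 2.51×10⁻¹⁸ W = 2.51 aW

2.51 aW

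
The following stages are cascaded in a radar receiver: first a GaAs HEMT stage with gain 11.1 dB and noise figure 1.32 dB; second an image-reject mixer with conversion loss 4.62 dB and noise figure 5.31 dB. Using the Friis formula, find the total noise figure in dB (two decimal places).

Convert to linear (a loss of L dB is a gain of −L dB): F_i = 10^(NF_i/10), G_i = 10^(G_i,dB/10)
  Stage 1: F_1 = 10^(1.32/10) = 1.355, G_1 = 10^(11.1/10) = 12.88
  Stage 2: F_2 = 10^(5.31/10) = 3.396, G_2 = 10^(−4.62/10) = 0.3451
Friis cascade:
  F = 1.355 + (3.396 − 1)/12.88 = 1.541
NF = 10 log₁₀(1.541) = 1.88 dB

1.88 dB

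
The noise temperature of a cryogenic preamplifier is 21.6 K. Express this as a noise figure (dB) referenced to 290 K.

F = 1 + T_e/T₀ = 1 + 21.6/290 = 1.07448
NF = 10 log₁₀(1.07448) = 0.312 dB

0.312 dB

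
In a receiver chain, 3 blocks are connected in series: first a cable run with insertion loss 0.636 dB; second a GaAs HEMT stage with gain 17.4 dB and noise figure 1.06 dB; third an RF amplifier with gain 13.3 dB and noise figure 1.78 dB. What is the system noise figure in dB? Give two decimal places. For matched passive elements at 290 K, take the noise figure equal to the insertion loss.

Convert to linear (a loss of L dB is a gain of −L dB): F_i = 10^(NF_i/10), G_i = 10^(G_i,dB/10)
  Stage 1: F_1 = 10^(0.636/10) = 1.158, G_1 = 10^(−0.636/10) = 0.8638
  Stage 2: F_2 = 10^(1.06/10) = 1.276, G_2 = 10^(17.4/10) = 54.95
  Stage 3: F_3 = 10^(1.78/10) = 1.507, G_3 = 10^(13.3/10) = 21.38
Friis cascade:
  F = 1.158 + (1.276 − 1)/0.8638 + (1.507 − 1)/47.47 = 1.488
NF = 10 log₁₀(1.488) = 1.73 dB

1.73 dB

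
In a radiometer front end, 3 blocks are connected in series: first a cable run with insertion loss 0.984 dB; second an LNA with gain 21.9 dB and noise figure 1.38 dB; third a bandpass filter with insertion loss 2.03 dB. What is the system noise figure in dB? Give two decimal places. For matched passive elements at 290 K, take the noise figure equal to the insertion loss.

Convert to linear (a loss of L dB is a gain of −L dB): F_i = 10^(NF_i/10), G_i = 10^(G_i,dB/10)
  Stage 1: F_1 = 10^(0.984/10) = 1.254, G_1 = 10^(−0.984/10) = 0.7973
  Stage 2: F_2 = 10^(1.38/10) = 1.374, G_2 = 10^(21.9/10) = 154.9
  Stage 3: F_3 = 10^(2.03/10) = 1.596, G_3 = 10^(−2.03/10) = 0.6266
Friis cascade:
  F = 1.254 + (1.374 − 1)/0.7973 + (1.596 − 1)/123.5 = 1.728
NF = 10 log₁₀(1.728) = 2.38 dB

2.38 dB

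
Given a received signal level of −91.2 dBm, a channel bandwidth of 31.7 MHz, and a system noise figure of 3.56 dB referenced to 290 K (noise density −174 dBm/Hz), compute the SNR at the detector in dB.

Noise floor: N = −174 + 10 log₁₀(B) + NF
10 log₁₀(3.17×10⁷) = 75.01 dB
N = −174 + 75.01 + 3.56 = −95.43 dBm
SNR = P_sig − N = −91.2 − (−95.43) = 4.23 dB → 4.2 dB

4.2 dB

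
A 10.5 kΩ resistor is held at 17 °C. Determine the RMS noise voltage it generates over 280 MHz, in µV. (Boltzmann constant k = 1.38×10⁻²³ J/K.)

217 µV

T = 17 °C + 273.15 = 290.15 K
V_n = √(4kTRB)
4kTRB = 4 × 1.38×10⁻²³ × 290.15 × 1.05×10⁴ × 2.80×10⁸ = 4.71×10⁻⁸ V²
V_n = √(4.71×10⁻⁸) = 2.17×10⁻⁴ V = 217 µV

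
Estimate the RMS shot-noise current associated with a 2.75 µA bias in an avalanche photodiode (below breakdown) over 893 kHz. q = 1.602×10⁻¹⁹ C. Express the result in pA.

887 pA

I_n = √(2qI·B)
2qI·B = 2 × 1.602×10⁻¹⁹ × 2.75×10⁻⁶ × 8.93×10⁵ = 7.87×10⁻¹⁹ A²
I_n = √(7.87×10⁻¹⁹) = 8.87×10⁻¹⁰ A = 887 pA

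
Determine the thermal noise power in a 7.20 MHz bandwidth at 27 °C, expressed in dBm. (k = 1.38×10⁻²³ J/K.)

−105.3 dBm

T = 27 °C + 273.15 = 300.15 K
P_n = kTB = 1.38×10⁻²³ × 300.15 × 7.20×10⁶ = 2.98×10⁻¹⁴ W
In dBm: 10 log₁₀(2.98×10⁻¹⁴ / 10⁻³) = −105.3 dBm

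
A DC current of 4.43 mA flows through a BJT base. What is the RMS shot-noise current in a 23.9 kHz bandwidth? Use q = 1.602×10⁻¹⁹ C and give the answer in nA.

I_n = √(2qI·B)
2qI·B = 2 × 1.602×10⁻¹⁹ × 4.43×10⁻³ × 2.39×10⁴ = 3.39×10⁻¹⁷ A²
I_n = √(3.39×10⁻¹⁷) = 5.82×10⁻⁹ A = 5.82 nA

5.82 nA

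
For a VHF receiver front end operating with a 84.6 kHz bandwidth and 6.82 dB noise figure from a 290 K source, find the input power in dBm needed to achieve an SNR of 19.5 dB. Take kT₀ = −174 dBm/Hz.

−98.4 dBm

Sensitivity = −174 + 10 log₁₀(B) + NF + SNR_min
= −174 + 49.27 + 6.82 + 19.5
= −98.41 dBm → −98.4 dBm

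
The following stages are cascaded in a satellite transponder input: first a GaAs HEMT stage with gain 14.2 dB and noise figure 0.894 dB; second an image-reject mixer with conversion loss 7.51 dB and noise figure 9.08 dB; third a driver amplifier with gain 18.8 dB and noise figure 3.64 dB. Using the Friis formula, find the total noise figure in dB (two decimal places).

2.50 dB

Convert to linear (a loss of L dB is a gain of −L dB): F_i = 10^(NF_i/10), G_i = 10^(G_i,dB/10)
  Stage 1: F_1 = 10^(0.894/10) = 1.229, G_1 = 10^(14.2/10) = 26.30
  Stage 2: F_2 = 10^(9.08/10) = 8.091, G_2 = 10^(−7.51/10) = 0.1774
  Stage 3: F_3 = 10^(3.64/10) = 2.312, G_3 = 10^(18.8/10) = 75.86
Friis cascade:
  F = 1.229 + (8.091 − 1)/26.30 + (2.312 − 1)/4.667 = 1.779
NF = 10 log₁₀(1.779) = 2.50 dB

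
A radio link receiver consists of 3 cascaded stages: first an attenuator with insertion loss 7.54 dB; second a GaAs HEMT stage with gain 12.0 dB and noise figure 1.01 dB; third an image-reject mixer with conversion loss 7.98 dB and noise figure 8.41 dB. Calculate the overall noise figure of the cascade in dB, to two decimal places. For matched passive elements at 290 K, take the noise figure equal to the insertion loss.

Convert to linear (a loss of L dB is a gain of −L dB): F_i = 10^(NF_i/10), G_i = 10^(G_i,dB/10)
  Stage 1: F_1 = 10^(7.54/10) = 5.675, G_1 = 10^(−7.54/10) = 0.1762
  Stage 2: F_2 = 10^(1.01/10) = 1.262, G_2 = 10^(12.0/10) = 15.85
  Stage 3: F_3 = 10^(8.41/10) = 6.934, G_3 = 10^(−7.98/10) = 0.1592
Friis cascade:
  F = 5.675 + (1.262 − 1)/0.1762 + (6.934 − 1)/2.793 = 9.286
NF = 10 log₁₀(9.286) = 9.68 dB

9.68 dB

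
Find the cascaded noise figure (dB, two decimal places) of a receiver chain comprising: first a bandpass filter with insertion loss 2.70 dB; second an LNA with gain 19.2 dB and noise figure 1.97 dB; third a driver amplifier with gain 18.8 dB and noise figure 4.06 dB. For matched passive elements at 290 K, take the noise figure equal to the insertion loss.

Convert to linear (a loss of L dB is a gain of −L dB): F_i = 10^(NF_i/10), G_i = 10^(G_i,dB/10)
  Stage 1: F_1 = 10^(2.70/10) = 1.862, G_1 = 10^(−2.70/10) = 0.5370
  Stage 2: F_2 = 10^(1.97/10) = 1.574, G_2 = 10^(19.2/10) = 83.18
  Stage 3: F_3 = 10^(4.06/10) = 2.547, G_3 = 10^(18.8/10) = 75.86
Friis cascade:
  F = 1.862 + (1.574 − 1)/0.5370 + (2.547 − 1)/44.67 = 2.966
NF = 10 log₁₀(2.966) = 4.72 dB

4.72 dB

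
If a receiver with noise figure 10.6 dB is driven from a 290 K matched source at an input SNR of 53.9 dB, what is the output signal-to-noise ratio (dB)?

43.3 dB

By definition F = SNR_in/SNR_out, so in dB: SNR_out = SNR_in − NF
SNR_out = 53.9 − 10.6 = 43.3 dB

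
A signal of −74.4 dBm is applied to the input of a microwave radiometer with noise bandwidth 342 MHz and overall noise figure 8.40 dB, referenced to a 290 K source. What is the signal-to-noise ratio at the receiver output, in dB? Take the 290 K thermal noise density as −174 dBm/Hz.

5.9 dB

Noise floor: N = −174 + 10 log₁₀(B) + NF
10 log₁₀(3.42×10⁸) = 85.34 dB
N = −174 + 85.34 + 8.40 = −80.26 dBm
SNR = P_sig − N = −74.4 − (−80.26) = 5.86 dB → 5.9 dB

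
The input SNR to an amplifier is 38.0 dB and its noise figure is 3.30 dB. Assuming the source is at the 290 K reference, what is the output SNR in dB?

34.70 dB

By definition F = SNR_in/SNR_out, so in dB: SNR_out = SNR_in − NF
SNR_out = 38.0 − 3.30 = 34.70 dB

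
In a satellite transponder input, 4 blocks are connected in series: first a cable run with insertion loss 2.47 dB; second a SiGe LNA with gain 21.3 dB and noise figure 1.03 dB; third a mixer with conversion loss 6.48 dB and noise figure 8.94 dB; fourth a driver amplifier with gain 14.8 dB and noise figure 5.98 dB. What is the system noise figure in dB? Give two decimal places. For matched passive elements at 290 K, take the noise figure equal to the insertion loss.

Convert to linear (a loss of L dB is a gain of −L dB): F_i = 10^(NF_i/10), G_i = 10^(G_i,dB/10)
  Stage 1: F_1 = 10^(2.47/10) = 1.766, G_1 = 10^(−2.47/10) = 0.5662
  Stage 2: F_2 = 10^(1.03/10) = 1.268, G_2 = 10^(21.3/10) = 134.9
  Stage 3: F_3 = 10^(8.94/10) = 7.834, G_3 = 10^(−6.48/10) = 0.2249
  Stage 4: F_4 = 10^(5.98/10) = 3.963, G_4 = 10^(14.8/10) = 30.20
Friis cascade:
  F = 1.766 + (1.268 − 1)/0.5662 + (7.834 − 1)/76.38 + (3.963 − 1)/17.18 = 2.501
NF = 10 log₁₀(2.501) = 3.98 dB

3.98 dB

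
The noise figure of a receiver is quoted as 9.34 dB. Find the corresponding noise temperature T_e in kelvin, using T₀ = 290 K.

2201 K

F = 10^(9.34/10) = 8.59014
T_e = (F − 1)·T₀ = (8.59014 − 1) × 290 = 2201 K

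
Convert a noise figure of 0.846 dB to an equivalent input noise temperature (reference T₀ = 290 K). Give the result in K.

F = 10^(0.846/10) = 1.21507
T_e = (F − 1)·T₀ = (1.21507 − 1) × 290 = 62.4 K

62.4 K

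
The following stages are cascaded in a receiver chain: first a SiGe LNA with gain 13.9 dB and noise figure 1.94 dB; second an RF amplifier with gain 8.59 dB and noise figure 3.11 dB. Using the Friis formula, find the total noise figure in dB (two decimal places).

2.06 dB

Convert to linear (a loss of L dB is a gain of −L dB): F_i = 10^(NF_i/10), G_i = 10^(G_i,dB/10)
  Stage 1: F_1 = 10^(1.94/10) = 1.563, G_1 = 10^(13.9/10) = 24.55
  Stage 2: F_2 = 10^(3.11/10) = 2.046, G_2 = 10^(8.59/10) = 7.228
Friis cascade:
  F = 1.563 + (2.046 − 1)/24.55 = 1.606
NF = 10 log₁₀(1.606) = 2.06 dB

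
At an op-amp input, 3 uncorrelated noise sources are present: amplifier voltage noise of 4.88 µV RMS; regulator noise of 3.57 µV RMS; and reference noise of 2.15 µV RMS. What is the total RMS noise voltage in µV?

6.42 µV

Uncorrelated sources add in power (mean-square): V_tot = √(ΣV_i²)
V_tot = √[(4.88×10⁻⁶)² + (3.57×10⁻⁶)² + (2.15×10⁻⁶)²] = 6.42×10⁻⁶ V = 6.42 µV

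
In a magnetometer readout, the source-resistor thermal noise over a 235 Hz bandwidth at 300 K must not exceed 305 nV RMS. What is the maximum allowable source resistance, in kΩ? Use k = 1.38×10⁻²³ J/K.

23.9 kΩ

Johnson–Nyquist: V_n = √(4kTRB) ⇒ R = V_n² / (4kTB)
4kTB = 4 × 1.38×10⁻²³ × 300 × 2.35×10² = 3.89×10⁻¹⁸
R = (3.05×10⁻⁷)² / 3.89×10⁻¹⁸ = 2.39×10⁴ Ω = 23.9 kΩ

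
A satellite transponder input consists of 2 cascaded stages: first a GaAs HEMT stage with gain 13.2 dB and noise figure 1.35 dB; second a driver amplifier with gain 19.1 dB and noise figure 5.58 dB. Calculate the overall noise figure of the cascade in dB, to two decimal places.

1.73 dB

Convert to linear (a loss of L dB is a gain of −L dB): F_i = 10^(NF_i/10), G_i = 10^(G_i,dB/10)
  Stage 1: F_1 = 10^(1.35/10) = 1.365, G_1 = 10^(13.2/10) = 20.89
  Stage 2: F_2 = 10^(5.58/10) = 3.614, G_2 = 10^(19.1/10) = 81.28
Friis cascade:
  F = 1.365 + (3.614 − 1)/20.89 = 1.490
NF = 10 log₁₀(1.490) = 1.73 dB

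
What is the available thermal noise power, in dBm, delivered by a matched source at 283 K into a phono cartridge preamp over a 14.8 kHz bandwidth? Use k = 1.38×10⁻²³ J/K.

−132.4 dBm

P_n = kTB = 1.38×10⁻²³ × 283 × 1.48×10⁴ = 5.78×10⁻¹⁷ W
In dBm: 10 log₁₀(5.78×10⁻¹⁷ / 10⁻³) = −132.4 dBm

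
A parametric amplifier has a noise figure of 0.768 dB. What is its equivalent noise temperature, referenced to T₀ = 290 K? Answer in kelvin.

56.1 K

F = 10^(0.768/10) = 1.19344
T_e = (F − 1)·T₀ = (1.19344 − 1) × 290 = 56.1 K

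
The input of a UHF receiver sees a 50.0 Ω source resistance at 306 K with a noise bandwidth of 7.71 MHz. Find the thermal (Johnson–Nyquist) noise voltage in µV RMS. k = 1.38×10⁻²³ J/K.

V_n = √(4kTRB)
4kTRB = 4 × 1.38×10⁻²³ × 306 × 5.00×10¹ × 7.71×10⁶ = 6.51×10⁻¹² V²
V_n = √(6.51×10⁻¹²) = 2.55×10⁻⁶ V = 2.55 µV

2.55 µV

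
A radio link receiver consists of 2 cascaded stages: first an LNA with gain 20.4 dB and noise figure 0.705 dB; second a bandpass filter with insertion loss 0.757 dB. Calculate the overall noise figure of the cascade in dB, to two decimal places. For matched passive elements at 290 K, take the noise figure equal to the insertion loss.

0.71 dB

Convert to linear (a loss of L dB is a gain of −L dB): F_i = 10^(NF_i/10), G_i = 10^(G_i,dB/10)
  Stage 1: F_1 = 10^(0.705/10) = 1.176, G_1 = 10^(20.4/10) = 109.6
  Stage 2: F_2 = 10^(0.757/10) = 1.190, G_2 = 10^(−0.757/10) = 0.8400
Friis cascade:
  F = 1.176 + (1.190 − 1)/109.6 = 1.178
NF = 10 log₁₀(1.178) = 0.71 dB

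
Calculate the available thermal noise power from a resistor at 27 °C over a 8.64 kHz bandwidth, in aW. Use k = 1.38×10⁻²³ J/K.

35.8 aW

T = 27 °C + 273.15 = 300.15 K
P_n = kTB = 1.38×10⁻²³ × 300.15 × 8.64×10³ = 3.58×10⁻¹⁷ W = 35.8 aW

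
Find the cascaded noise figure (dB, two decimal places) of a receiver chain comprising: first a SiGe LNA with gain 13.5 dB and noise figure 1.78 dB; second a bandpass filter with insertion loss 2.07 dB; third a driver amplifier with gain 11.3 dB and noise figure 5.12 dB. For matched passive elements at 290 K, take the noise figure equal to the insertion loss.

Convert to linear (a loss of L dB is a gain of −L dB): F_i = 10^(NF_i/10), G_i = 10^(G_i,dB/10)
  Stage 1: F_1 = 10^(1.78/10) = 1.507, G_1 = 10^(13.5/10) = 22.39
  Stage 2: F_2 = 10^(2.07/10) = 1.611, G_2 = 10^(−2.07/10) = 0.6209
  Stage 3: F_3 = 10^(5.12/10) = 3.251, G_3 = 10^(11.3/10) = 13.49
Friis cascade:
  F = 1.507 + (1.611 − 1)/22.39 + (3.251 − 1)/13.90 = 1.696
NF = 10 log₁₀(1.696) = 2.29 dB

2.29 dB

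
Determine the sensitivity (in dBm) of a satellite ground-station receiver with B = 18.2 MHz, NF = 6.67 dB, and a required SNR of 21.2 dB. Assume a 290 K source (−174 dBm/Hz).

−73.5 dBm

Sensitivity = −174 + 10 log₁₀(B) + NF + SNR_min
= −174 + 72.6 + 6.67 + 21.2
= −73.53 dBm → −73.5 dBm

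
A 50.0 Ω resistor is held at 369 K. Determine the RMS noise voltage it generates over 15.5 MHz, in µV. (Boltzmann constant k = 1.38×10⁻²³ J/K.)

3.97 µV

V_n = √(4kTRB)
4kTRB = 4 × 1.38×10⁻²³ × 369 × 5.00×10¹ × 1.55×10⁷ = 1.58×10⁻¹¹ V²
V_n = √(1.58×10⁻¹¹) = 3.97×10⁻⁶ V = 3.97 µV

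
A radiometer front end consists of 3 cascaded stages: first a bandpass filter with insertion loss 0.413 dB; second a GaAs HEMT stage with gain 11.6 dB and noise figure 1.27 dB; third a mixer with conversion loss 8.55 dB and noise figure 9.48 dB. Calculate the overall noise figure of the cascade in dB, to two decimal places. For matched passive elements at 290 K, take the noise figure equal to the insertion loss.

Convert to linear (a loss of L dB is a gain of −L dB): F_i = 10^(NF_i/10), G_i = 10^(G_i,dB/10)
  Stage 1: F_1 = 10^(0.413/10) = 1.100, G_1 = 10^(−0.413/10) = 0.9093
  Stage 2: F_2 = 10^(1.27/10) = 1.340, G_2 = 10^(11.6/10) = 14.45
  Stage 3: F_3 = 10^(9.48/10) = 8.872, G_3 = 10^(−8.55/10) = 0.1396
Friis cascade:
  F = 1.100 + (1.340 − 1)/0.9093 + (8.872 − 1)/13.14 = 2.072
NF = 10 log₁₀(2.072) = 3.16 dB

3.16 dB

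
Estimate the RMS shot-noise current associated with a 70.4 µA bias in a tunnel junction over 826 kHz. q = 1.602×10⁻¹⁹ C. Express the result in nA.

I_n = √(2qI·B)
2qI·B = 2 × 1.602×10⁻¹⁹ × 7.04×10⁻⁵ × 8.26×10⁵ = 1.86×10⁻¹⁷ A²
I_n = √(1.86×10⁻¹⁷) = 4.32×10⁻⁹ A = 4.32 nA

4.32 nA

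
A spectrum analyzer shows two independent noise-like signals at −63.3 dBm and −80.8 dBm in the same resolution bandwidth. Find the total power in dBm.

Convert to linear, add, convert back:
P₁ = 4.68×10⁻¹⁰ W, P₂ = 8.32×10⁻¹² W
P_tot = 4.76×10⁻¹⁰ W → 10 log₁₀(P_tot / 10⁻³) = −63.2 dBm

−63.2 dBm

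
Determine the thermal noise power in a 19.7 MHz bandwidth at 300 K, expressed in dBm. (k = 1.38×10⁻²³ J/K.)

−100.9 dBm

P_n = kTB = 1.38×10⁻²³ × 300 × 1.97×10⁷ = 8.16×10⁻¹⁴ W
In dBm: 10 log₁₀(8.16×10⁻¹⁴ / 10⁻³) = −100.9 dBm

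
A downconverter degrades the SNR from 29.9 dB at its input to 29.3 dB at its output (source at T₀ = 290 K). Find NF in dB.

0.6 dB

NF (dB) = SNR_in(dB) − SNR_out(dB) when the source is at T₀
NF = 29.9 − 29.3 = 0.6 dB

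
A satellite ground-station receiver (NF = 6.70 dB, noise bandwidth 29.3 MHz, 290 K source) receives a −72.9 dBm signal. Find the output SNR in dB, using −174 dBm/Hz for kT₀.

Noise floor: N = −174 + 10 log₁₀(B) + NF
10 log₁₀(2.93×10⁷) = 74.67 dB
N = −174 + 74.67 + 6.70 = −92.63 dBm
SNR = P_sig − N = −72.9 − (−92.63) = 19.73 dB → 19.7 dB

19.7 dB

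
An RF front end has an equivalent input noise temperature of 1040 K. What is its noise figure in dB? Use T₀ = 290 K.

F = 1 + T_e/T₀ = 1 + 1040/290 = 4.58621
NF = 10 log₁₀(4.58621) = 6.61 dB

6.61 dB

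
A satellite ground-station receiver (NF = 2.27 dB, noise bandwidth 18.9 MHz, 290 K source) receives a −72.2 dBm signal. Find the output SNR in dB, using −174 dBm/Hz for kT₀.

26.8 dB

Noise floor: N = −174 + 10 log₁₀(B) + NF
10 log₁₀(1.89×10⁷) = 72.76 dB
N = −174 + 72.76 + 2.27 = −98.97 dBm
SNR = P_sig − N = −72.2 − (−98.97) = 26.77 dB → 26.8 dB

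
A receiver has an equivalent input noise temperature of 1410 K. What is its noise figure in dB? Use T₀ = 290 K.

7.68 dB

F = 1 + T_e/T₀ = 1 + 1410/290 = 5.86207
NF = 10 log₁₀(5.86207) = 7.68 dB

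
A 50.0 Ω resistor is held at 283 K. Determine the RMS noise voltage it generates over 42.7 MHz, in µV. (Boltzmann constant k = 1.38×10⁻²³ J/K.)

V_n = √(4kTRB)
4kTRB = 4 × 1.38×10⁻²³ × 283 × 5.00×10¹ × 4.27×10⁷ = 3.34×10⁻¹¹ V²
V_n = √(3.34×10⁻¹¹) = 5.78×10⁻⁶ V = 5.78 µV

5.78 µV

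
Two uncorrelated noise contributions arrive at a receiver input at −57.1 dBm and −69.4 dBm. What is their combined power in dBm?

Convert to linear, add, convert back:
P₁ = 1.95×10⁻⁹ W, P₂ = 1.15×10⁻¹⁰ W
P_tot = 2.06×10⁻⁹ W → 10 log₁₀(P_tot / 10⁻³) = −56.9 dBm

−56.9 dBm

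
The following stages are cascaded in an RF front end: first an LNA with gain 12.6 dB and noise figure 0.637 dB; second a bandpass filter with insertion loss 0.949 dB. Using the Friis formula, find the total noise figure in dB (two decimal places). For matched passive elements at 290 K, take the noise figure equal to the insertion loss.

Convert to linear (a loss of L dB is a gain of −L dB): F_i = 10^(NF_i/10), G_i = 10^(G_i,dB/10)
  Stage 1: F_1 = 10^(0.637/10) = 1.158, G_1 = 10^(12.6/10) = 18.20
  Stage 2: F_2 = 10^(0.949/10) = 1.244, G_2 = 10^(−0.949/10) = 0.8037
Friis cascade:
  F = 1.158 + (1.244 − 1)/18.20 = 1.171
NF = 10 log₁₀(1.171) = 0.69 dB

0.69 dB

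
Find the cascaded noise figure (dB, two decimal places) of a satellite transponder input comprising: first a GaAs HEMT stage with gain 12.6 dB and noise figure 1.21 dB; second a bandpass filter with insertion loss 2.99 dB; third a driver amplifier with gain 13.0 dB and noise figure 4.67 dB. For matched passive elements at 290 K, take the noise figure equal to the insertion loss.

2.01 dB

Convert to linear (a loss of L dB is a gain of −L dB): F_i = 10^(NF_i/10), G_i = 10^(G_i,dB/10)
  Stage 1: F_1 = 10^(1.21/10) = 1.321, G_1 = 10^(12.6/10) = 18.20
  Stage 2: F_2 = 10^(2.99/10) = 1.991, G_2 = 10^(−2.99/10) = 0.5023
  Stage 3: F_3 = 10^(4.67/10) = 2.931, G_3 = 10^(13.0/10) = 19.95
Friis cascade:
  F = 1.321 + (1.991 − 1)/18.20 + (2.931 − 1)/9.141 = 1.587
NF = 10 log₁₀(1.587) = 2.01 dB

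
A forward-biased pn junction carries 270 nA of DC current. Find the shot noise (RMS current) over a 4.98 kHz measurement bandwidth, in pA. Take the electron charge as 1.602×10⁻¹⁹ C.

I_n = √(2qI·B)
2qI·B = 2 × 1.602×10⁻¹⁹ × 2.70×10⁻⁷ × 4.98×10³ = 4.31×10⁻²² A²
I_n = √(4.31×10⁻²²) = 2.08×10⁻¹¹ A = 20.8 pA

20.8 pA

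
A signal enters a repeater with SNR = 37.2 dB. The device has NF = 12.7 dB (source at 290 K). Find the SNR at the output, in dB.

24.5 dB

By definition F = SNR_in/SNR_out, so in dB: SNR_out = SNR_in − NF
SNR_out = 37.2 − 12.7 = 24.5 dB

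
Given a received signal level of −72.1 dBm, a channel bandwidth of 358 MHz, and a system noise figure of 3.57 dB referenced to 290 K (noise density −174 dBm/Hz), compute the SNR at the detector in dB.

12.8 dB

Noise floor: N = −174 + 10 log₁₀(B) + NF
10 log₁₀(3.58×10⁸) = 85.54 dB
N = −174 + 85.54 + 3.57 = −84.89 dBm
SNR = P_sig − N = −72.1 − (−84.89) = 12.79 dB → 12.8 dB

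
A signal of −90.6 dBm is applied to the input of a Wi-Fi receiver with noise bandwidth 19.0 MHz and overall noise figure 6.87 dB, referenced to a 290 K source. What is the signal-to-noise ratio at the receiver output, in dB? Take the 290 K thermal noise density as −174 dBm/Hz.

3.7 dB

Noise floor: N = −174 + 10 log₁₀(B) + NF
10 log₁₀(1.90×10⁷) = 72.79 dB
N = −174 + 72.79 + 6.87 = −94.34 dBm
SNR = P_sig − N = −90.6 − (−94.34) = 3.74 dB → 3.7 dB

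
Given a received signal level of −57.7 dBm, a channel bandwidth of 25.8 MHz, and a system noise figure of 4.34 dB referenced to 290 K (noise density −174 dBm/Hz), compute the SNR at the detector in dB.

Noise floor: N = −174 + 10 log₁₀(B) + NF
10 log₁₀(2.58×10⁷) = 74.12 dB
N = −174 + 74.12 + 4.34 = −95.54 dBm
SNR = P_sig − N = −57.7 − (−95.54) = 37.84 dB → 37.8 dB

37.8 dB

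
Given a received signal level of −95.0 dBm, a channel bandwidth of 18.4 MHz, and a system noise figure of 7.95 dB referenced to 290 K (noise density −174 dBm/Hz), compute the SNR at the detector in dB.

Noise floor: N = −174 + 10 log₁₀(B) + NF
10 log₁₀(1.84×10⁷) = 72.65 dB
N = −174 + 72.65 + 7.95 = −93.40 dBm
SNR = P_sig − N = −95.0 − (−93.40) = −1.60 dB → −1.6 dB

−1.6 dB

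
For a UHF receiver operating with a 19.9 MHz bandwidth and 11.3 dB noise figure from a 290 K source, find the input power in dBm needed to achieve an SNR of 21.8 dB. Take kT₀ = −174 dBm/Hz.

−67.9 dBm

Sensitivity = −174 + 10 log₁₀(B) + NF + SNR_min
= −174 + 72.99 + 11.3 + 21.8
= −67.91 dBm → −67.9 dBm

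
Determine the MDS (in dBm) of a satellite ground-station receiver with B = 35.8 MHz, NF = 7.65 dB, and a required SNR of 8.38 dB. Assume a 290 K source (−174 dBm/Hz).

Sensitivity = −174 + 10 log₁₀(B) + NF + SNR_min
= −174 + 75.54 + 7.65 + 8.38
= −82.43 dBm → −82.4 dBm

−82.4 dBm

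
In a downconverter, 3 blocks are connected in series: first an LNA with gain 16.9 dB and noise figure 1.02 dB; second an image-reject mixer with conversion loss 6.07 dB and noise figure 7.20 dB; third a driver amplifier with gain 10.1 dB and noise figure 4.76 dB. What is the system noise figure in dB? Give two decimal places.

Convert to linear (a loss of L dB is a gain of −L dB): F_i = 10^(NF_i/10), G_i = 10^(G_i,dB/10)
  Stage 1: F_1 = 10^(1.02/10) = 1.265, G_1 = 10^(16.9/10) = 48.98
  Stage 2: F_2 = 10^(7.20/10) = 5.248, G_2 = 10^(−6.07/10) = 0.2472
  Stage 3: F_3 = 10^(4.76/10) = 2.992, G_3 = 10^(10.1/10) = 10.23
Friis cascade:
  F = 1.265 + (5.248 − 1)/48.98 + (2.992 − 1)/12.11 = 1.516
NF = 10 log₁₀(1.516) = 1.81 dB

1.81 dB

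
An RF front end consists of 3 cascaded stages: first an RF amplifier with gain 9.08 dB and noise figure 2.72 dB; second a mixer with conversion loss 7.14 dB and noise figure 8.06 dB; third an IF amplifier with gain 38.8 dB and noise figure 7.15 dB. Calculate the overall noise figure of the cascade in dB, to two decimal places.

Convert to linear (a loss of L dB is a gain of −L dB): F_i = 10^(NF_i/10), G_i = 10^(G_i,dB/10)
  Stage 1: F_1 = 10^(2.72/10) = 1.871, G_1 = 10^(9.08/10) = 8.091
  Stage 2: F_2 = 10^(8.06/10) = 6.397, G_2 = 10^(−7.14/10) = 0.1932
  Stage 3: F_3 = 10^(7.15/10) = 5.188, G_3 = 10^(38.8/10) = 7586
Friis cascade:
  F = 1.871 + (6.397 − 1)/8.091 + (5.188 − 1)/1.563 = 5.217
NF = 10 log₁₀(5.217) = 7.17 dB

7.17 dB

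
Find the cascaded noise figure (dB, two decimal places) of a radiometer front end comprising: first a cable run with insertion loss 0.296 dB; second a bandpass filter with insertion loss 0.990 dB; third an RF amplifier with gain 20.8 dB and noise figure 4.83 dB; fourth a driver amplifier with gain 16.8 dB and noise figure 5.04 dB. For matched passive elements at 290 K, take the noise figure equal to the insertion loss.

6.14 dB

Convert to linear (a loss of L dB is a gain of −L dB): F_i = 10^(NF_i/10), G_i = 10^(G_i,dB/10)
  Stage 1: F_1 = 10^(0.296/10) = 1.071, G_1 = 10^(−0.296/10) = 0.9341
  Stage 2: F_2 = 10^(0.990/10) = 1.256, G_2 = 10^(−0.990/10) = 0.7962
  Stage 3: F_3 = 10^(4.83/10) = 3.041, G_3 = 10^(20.8/10) = 120.2
  Stage 4: F_4 = 10^(5.04/10) = 3.192, G_4 = 10^(16.8/10) = 47.86
Friis cascade:
  F = 1.071 + (1.256 − 1)/0.9341 + (3.041 − 1)/0.7437 + (3.192 − 1)/89.41 = 4.113
NF = 10 log₁₀(4.113) = 6.14 dB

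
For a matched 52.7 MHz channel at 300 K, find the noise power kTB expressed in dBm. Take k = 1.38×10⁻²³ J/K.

P_n = kTB = 1.38×10⁻²³ × 300 × 5.27×10⁷ = 2.18×10⁻¹³ W
In dBm: 10 log₁₀(2.18×10⁻¹³ / 10⁻³) = −96.6 dBm

−96.6 dBm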